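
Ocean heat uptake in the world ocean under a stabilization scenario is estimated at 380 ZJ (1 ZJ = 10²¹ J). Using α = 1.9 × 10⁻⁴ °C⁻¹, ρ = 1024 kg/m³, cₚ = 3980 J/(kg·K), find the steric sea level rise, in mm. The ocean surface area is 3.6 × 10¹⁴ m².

Δh ≈ 49 mm

Per unit area: Q = 380×10²¹ / (3.6×10¹⁴) ≈ 1.056×10⁹ J/m²
Δh = αQ/(ρcₚ) = 1.9×10⁻⁴ × 1.056×10⁹ / (1024 × 3980) ≈ 0.049231 m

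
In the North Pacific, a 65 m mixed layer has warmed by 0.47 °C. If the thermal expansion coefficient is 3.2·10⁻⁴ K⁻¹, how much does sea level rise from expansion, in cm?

Δh = 0.98 cm

Δh = αΔT·H = 3.2×10⁻⁴ × 0.47 × 65 = 0.009776 m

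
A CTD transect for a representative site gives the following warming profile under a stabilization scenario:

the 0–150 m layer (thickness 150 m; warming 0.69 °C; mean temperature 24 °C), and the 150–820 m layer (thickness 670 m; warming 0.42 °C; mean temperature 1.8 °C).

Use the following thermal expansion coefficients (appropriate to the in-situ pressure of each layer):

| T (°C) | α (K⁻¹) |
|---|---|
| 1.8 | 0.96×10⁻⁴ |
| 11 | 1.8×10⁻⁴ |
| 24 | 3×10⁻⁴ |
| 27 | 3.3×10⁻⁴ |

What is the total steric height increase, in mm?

about 58 mm

Layer 1 at 24 °C → α = 3×10⁻⁴ K⁻¹
Layer 2 at 1.8 °C → α = 0.96×10⁻⁴ K⁻¹
0–150 m: 3×10⁻⁴ × 0.69 × 150 = 0.03105 m
150–820 m: 670 × 0.42 × 0.96×10⁻⁴ = 0.0270144 m
Δh = 0.03105 + 0.0270144 = 0.0580644 m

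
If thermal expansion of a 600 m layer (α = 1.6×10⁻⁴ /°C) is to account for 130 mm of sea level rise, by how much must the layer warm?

ΔT ≈ 1.35 °C

ΔT = Δh/(αH) = 0.13 / (1.6×10⁻⁴ × 600) ≈ 1.354 °C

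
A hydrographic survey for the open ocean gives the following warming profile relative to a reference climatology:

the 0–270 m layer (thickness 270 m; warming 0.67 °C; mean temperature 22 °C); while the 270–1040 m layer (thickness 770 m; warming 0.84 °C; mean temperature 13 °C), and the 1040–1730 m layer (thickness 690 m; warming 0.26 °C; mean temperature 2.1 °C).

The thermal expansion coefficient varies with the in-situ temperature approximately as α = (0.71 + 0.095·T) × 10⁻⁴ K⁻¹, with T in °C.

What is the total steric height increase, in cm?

Layer 1: α = (0.71 + 0.095×22)×10⁻⁴ = 2.8×10⁻⁴ K⁻¹
Layer 2: α = (0.71 + 0.095×13)×10⁻⁴ = 1.945×10⁻⁴ K⁻¹
Layer 3: α = (0.71 + 0.095×2.1)×10⁻⁴ = 0.9095×10⁻⁴ K⁻¹
0.67 × 2.8×10⁻⁴ × 270 = 0.050652 m
270–1040 m: 1.945×10⁻⁴ × 0.84 × 770 = 0.1258026 m
Layer 3: 0.26 × 690 × 0.9095×10⁻⁴ = 0.01631643 m
Δh = 0.050652 + 0.1258026 + 0.01631643 = 0.19277103 m

Δh ≈ 19 cm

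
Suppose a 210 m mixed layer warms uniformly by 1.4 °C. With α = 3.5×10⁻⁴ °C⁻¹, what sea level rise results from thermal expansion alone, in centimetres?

Δh = αΔT·H = 3.5×10⁻⁴ × 1.4 × 210 = 0.10290 m

10 cm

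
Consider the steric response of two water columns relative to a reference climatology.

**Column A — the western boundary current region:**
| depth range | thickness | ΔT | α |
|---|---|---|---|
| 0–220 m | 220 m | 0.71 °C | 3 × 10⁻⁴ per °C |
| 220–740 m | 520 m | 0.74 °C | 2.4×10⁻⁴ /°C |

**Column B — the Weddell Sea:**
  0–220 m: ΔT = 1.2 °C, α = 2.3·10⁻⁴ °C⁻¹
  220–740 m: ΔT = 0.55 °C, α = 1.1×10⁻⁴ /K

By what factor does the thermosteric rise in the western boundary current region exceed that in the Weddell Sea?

a factor of 1.51

A Layer 1: 3×10⁻⁴ × 220 × 0.71 = 0.04686 m
A 2.4×10⁻⁴ × 0.74 × 520 = 0.092352 m
A total: 0.139212 m
B 0–220 m: 2.3×10⁻⁴ × 1.2 × 220 = 0.06072 m
B Layer 2: 520 × 0.55 × 1.1×10⁻⁴ = 0.03146 m
B total: 0.09218 m
Ratio: 0.139212 / 0.09218 ≈ 1.510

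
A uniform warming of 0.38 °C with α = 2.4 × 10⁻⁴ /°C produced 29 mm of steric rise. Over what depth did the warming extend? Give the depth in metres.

H = Δh/(αΔT) = 0.029 / (2.4×10⁻⁴ × 0.38) ≈ 318.0 m

318 m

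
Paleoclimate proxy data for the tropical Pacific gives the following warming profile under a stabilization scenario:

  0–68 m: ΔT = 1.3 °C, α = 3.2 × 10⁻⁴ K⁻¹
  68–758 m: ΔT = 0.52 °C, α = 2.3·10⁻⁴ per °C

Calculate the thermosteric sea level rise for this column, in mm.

Layer 1: 68 × 1.3 × 3.2×10⁻⁴ = 0.028288 m
Layer 2: 690 × 2.3×10⁻⁴ × 0.52 = 0.082524 m
Δh = 0.028288 + 0.082524 = 0.110812 m ≈ 111 mm

about 111 mm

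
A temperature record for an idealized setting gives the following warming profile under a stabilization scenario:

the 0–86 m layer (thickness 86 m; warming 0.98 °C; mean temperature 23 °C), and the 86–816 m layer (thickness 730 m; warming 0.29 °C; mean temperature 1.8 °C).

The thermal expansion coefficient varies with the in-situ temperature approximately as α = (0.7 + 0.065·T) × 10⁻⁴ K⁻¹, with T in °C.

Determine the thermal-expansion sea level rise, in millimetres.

35.8 mm

Layer 1: α = (0.7 + 0.065×23)×10⁻⁴ = 2.195×10⁻⁴ K⁻¹
Layer 2: α = (0.7 + 0.065×1.8)×10⁻⁴ = 0.817×10⁻⁴ K⁻¹
Layer 1: 2.195×10⁻⁴ × 86 × 0.98 = 0.01849946 m
Layer 2: 0.817×10⁻⁴ × 0.29 × 730 = 0.01729589 m
Δh = 0.01849946 + 0.01729589 = 0.03579535 m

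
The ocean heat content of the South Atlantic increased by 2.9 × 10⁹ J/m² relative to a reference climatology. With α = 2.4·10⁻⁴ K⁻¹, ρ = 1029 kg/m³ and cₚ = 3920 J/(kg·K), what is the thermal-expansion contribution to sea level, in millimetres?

Δh = αQ/(ρcₚ) = 2.4×10⁻⁴ × 2.9×10⁹ / (1029 × 3920) ≈ 0.17255 m

170 mm of thermosteric rise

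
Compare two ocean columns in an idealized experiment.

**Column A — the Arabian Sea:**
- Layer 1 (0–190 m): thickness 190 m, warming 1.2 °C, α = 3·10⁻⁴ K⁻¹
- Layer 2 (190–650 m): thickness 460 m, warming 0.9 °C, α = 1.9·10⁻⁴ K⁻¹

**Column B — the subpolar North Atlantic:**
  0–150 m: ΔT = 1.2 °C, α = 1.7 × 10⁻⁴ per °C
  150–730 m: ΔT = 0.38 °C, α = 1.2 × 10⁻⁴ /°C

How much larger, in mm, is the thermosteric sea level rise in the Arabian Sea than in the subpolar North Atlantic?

A 190 × 1.2 × 3×10⁻⁴ = 0.06840 m
A 190–650 m: 460 × 0.9 × 1.9×10⁻⁴ = 0.07866 m
A total: 0.14706 m
B 1.7×10⁻⁴ × 150 × 1.2 = 0.03060 m
B Layer 2: 0.38 × 580 × 1.2×10⁻⁴ = 0.026448 m
B total: 0.057048 m
Difference: 0.14706 − 0.057048 = 0.090012 m

90 mm larger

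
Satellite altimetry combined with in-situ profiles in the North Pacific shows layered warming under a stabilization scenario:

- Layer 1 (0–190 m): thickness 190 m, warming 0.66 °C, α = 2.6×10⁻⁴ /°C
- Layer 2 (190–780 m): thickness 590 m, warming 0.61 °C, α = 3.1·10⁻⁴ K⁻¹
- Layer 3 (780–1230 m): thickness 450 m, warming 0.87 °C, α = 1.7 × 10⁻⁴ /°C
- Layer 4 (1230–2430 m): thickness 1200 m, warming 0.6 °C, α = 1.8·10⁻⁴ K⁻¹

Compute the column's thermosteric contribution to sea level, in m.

Layer 1: 0.66 × 190 × 2.6×10⁻⁴ = 0.032604 m
Layer 2: 3.1×10⁻⁴ × 590 × 0.61 = 0.111569 m
1.7×10⁻⁴ × 450 × 0.87 = 0.066555 m
1230–2430 m: 0.6 × 1.8×10⁻⁴ × 1200 = 0.12960 m
Δh = 0.032604 + 0.111569 + 0.066555 + 0.12960 = 0.340328 m ≈ 0.34 m

Δh = 0.34 m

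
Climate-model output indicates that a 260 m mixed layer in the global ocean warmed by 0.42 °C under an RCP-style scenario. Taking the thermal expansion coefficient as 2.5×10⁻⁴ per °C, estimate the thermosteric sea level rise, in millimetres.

27.3 mm

Δh = αΔT·H = 2.5×10⁻⁴ × 0.42 × 260 = 0.02730 m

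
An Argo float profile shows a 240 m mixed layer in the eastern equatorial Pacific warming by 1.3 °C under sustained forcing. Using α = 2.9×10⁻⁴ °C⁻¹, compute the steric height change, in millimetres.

about 90 mm

Δh = αΔT·H = 2.9×10⁻⁴ × 1.3 × 240 = 0.09048 m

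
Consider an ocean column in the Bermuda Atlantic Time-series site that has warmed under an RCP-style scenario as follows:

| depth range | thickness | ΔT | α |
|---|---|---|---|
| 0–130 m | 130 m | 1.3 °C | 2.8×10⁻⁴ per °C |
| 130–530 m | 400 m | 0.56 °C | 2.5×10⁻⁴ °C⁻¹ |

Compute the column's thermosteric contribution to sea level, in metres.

0.10 m of thermosteric rise

1.3 × 2.8×10⁻⁴ × 130 = 0.04732 m
Layer 2: 400 × 0.56 × 2.5×10⁻⁴ = 0.05600 m
Δh = 0.04732 + 0.05600 = 0.10332 m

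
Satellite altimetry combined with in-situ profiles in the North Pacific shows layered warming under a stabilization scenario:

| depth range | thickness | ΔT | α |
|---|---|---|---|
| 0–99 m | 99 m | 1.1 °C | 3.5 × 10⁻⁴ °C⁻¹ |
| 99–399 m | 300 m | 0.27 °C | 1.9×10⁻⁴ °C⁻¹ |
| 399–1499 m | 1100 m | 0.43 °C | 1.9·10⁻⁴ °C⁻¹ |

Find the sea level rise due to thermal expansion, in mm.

Δh = 143 mm

3.5×10⁻⁴ × 1.1 × 99 = 0.038115 m
Layer 2: 300 × 0.27 × 1.9×10⁻⁴ = 0.01539 m
0.43 × 1100 × 1.9×10⁻⁴ = 0.08987 m
Δh = 0.038115 + 0.01539 + 0.08987 = 0.143375 m ≈ 143 mm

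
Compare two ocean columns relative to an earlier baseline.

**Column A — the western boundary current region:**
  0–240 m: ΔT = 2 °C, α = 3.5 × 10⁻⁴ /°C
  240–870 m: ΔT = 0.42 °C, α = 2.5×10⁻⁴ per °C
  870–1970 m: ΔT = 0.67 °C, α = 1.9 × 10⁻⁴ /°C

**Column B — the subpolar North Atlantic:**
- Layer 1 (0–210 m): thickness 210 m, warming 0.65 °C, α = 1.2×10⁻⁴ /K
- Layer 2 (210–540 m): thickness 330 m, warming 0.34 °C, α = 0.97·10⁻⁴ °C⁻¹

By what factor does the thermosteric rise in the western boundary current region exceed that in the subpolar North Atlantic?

A 0–240 m: 240 × 3.5×10⁻⁴ × 2 = 0.16800 m
A 240–870 m: 2.5×10⁻⁴ × 0.42 × 630 = 0.06615 m
A 870–1970 m: 1100 × 0.67 × 1.9×10⁻⁴ = 0.14003 m
A total: 0.37418 m
B Layer 1: 210 × 1.2×10⁻⁴ × 0.65 = 0.01638 m
B 210–540 m: 0.97×10⁻⁴ × 0.34 × 330 = 0.0108834 m
B total: 0.0272634 m
Ratio: 0.37418 / 0.0272634 ≈ 13.72

≈ 14×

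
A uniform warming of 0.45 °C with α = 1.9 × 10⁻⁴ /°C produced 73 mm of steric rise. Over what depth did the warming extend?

H = Δh/(αΔT) = 0.073 / (1.9×10⁻⁴ × 0.45) ≈ 853.8 m

about 850 m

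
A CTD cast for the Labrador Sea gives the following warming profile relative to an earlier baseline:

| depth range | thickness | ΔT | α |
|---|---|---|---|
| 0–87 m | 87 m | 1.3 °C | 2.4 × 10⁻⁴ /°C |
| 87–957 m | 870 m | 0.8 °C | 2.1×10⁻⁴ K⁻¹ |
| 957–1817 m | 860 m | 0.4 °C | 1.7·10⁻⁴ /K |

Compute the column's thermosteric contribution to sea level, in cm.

23.2 cm

0–87 m: 87 × 2.4×10⁻⁴ × 1.3 = 0.027144 m
87–957 m: 0.8 × 870 × 2.1×10⁻⁴ = 0.14616 m
957–1817 m: 0.4 × 860 × 1.7×10⁻⁴ = 0.05848 m
Δh = 0.027144 + 0.14616 + 0.05848 = 0.231784 m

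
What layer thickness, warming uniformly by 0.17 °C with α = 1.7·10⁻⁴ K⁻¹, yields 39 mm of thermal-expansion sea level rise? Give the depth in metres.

H = Δh/(αΔT) = 0.039 / (1.7×10⁻⁴ × 0.17) ≈ 1349 m

1300 m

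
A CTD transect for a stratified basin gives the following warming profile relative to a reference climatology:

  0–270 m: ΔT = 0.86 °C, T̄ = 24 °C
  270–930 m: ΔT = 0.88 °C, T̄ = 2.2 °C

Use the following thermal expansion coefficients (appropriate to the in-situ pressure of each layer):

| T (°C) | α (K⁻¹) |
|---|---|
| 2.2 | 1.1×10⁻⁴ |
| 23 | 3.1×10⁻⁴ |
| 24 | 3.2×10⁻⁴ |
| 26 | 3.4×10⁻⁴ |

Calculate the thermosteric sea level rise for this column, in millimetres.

138 mm

Layer 1 at 24 °C → α = 3.2×10⁻⁴ K⁻¹
Layer 2 at 2.2 °C → α = 1.1×10⁻⁴ K⁻¹
0.86 × 270 × 3.2×10⁻⁴ = 0.074304 m
Layer 2: 0.88 × 660 × 1.1×10⁻⁴ = 0.063888 m
Δh = 0.074304 + 0.063888 = 0.138192 m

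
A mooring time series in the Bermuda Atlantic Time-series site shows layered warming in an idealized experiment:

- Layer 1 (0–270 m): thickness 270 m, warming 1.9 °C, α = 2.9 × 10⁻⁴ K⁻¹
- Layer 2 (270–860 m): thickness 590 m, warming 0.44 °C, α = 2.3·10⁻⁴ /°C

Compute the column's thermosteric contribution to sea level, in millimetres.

Layer 1: 1.9 × 2.9×10⁻⁴ × 270 = 0.14877 m
Layer 2: 590 × 0.44 × 2.3×10⁻⁴ = 0.059708 m
Δh = 0.14877 + 0.059708 = 0.208478 m ≈ 208 mm

208 mm of thermosteric rise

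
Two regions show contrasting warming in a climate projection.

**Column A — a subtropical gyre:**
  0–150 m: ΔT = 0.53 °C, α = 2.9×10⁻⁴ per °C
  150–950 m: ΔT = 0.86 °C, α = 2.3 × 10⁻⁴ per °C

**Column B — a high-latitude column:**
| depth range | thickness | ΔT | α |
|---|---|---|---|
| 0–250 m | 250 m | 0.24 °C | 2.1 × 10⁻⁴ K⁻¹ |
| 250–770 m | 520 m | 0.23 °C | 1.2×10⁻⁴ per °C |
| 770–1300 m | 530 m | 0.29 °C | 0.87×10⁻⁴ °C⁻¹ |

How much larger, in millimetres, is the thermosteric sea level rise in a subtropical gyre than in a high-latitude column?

A Layer 1: 2.9×10⁻⁴ × 150 × 0.53 = 0.023055 m
A 150–950 m: 800 × 2.3×10⁻⁴ × 0.86 = 0.15824 m
A total: 0.181295 m
B Layer 1: 2.1×10⁻⁴ × 250 × 0.24 = 0.01260 m
B Layer 2: 0.23 × 520 × 1.2×10⁻⁴ = 0.014352 m
B Layer 3: 530 × 0.87×10⁻⁴ × 0.29 = 0.0133719 m
B total: 0.0403239 m
Difference: 0.181295 − 0.0403239 = 0.1409711 m

140 mm larger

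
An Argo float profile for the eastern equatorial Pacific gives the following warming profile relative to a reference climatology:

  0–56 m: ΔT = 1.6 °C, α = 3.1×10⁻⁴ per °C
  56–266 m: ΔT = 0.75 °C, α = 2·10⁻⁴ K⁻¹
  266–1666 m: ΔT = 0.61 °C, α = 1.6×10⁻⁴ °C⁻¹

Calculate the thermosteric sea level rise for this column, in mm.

Layer 1: 3.1×10⁻⁴ × 1.6 × 56 = 0.027776 m
56–266 m: 210 × 2×10⁻⁴ × 0.75 = 0.03150 m
Layer 3: 1.6×10⁻⁴ × 1400 × 0.61 = 0.13664 m
Δh = 0.027776 + 0.03150 + 0.13664 = 0.195916 m ≈ 200 mm

Δh ≈ 200 mm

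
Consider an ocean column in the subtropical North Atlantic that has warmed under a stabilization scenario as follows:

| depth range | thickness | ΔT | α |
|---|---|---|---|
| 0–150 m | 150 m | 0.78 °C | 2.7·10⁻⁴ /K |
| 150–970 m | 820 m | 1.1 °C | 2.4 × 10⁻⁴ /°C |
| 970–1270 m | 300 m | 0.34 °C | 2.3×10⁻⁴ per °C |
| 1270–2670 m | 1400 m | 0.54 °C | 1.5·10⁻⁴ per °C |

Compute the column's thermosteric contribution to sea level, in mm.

0.78 × 2.7×10⁻⁴ × 150 = 0.03159 m
Layer 2: 820 × 1.1 × 2.4×10⁻⁴ = 0.21648 m
970–1270 m: 300 × 0.34 × 2.3×10⁻⁴ = 0.02346 m
1.5×10⁻⁴ × 1400 × 0.54 = 0.11340 m
Δh = 0.03159 + 0.21648 + 0.02346 + 0.11340 = 0.38493 m

385 mm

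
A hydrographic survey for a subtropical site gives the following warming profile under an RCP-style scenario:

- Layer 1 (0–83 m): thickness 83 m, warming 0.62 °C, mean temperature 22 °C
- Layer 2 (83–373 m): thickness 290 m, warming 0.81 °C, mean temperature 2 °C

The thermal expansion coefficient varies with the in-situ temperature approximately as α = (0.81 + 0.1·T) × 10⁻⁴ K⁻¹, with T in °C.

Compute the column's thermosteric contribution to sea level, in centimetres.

Δh = 3.9 cm

Layer 1: α = (0.81 + 0.1×22)×10⁻⁴ = 3.01×10⁻⁴ K⁻¹
Layer 2: α = (0.81 + 0.1×2)×10⁻⁴ = 1.01×10⁻⁴ K⁻¹
3.01×10⁻⁴ × 0.62 × 83 = 0.01548946 m
Layer 2: 1.01×10⁻⁴ × 0.81 × 290 = 0.0237249 m
Δh = 0.01548946 + 0.0237249 = 0.03921436 m ≈ 3.9 cm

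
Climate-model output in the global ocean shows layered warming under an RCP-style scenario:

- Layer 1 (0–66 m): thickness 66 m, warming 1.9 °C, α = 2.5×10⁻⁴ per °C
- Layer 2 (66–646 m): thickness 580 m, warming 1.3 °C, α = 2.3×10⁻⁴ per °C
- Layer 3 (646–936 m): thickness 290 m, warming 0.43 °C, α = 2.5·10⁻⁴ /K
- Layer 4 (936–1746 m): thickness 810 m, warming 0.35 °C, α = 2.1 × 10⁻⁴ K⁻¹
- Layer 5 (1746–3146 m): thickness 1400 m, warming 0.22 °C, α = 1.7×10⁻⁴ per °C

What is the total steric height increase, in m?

0.35 m of thermosteric rise

0–66 m: 2.5×10⁻⁴ × 1.9 × 66 = 0.03135 m
Layer 2: 580 × 2.3×10⁻⁴ × 1.3 = 0.17342 m
Layer 3: 290 × 0.43 × 2.5×10⁻⁴ = 0.031175 m
Layer 4: 810 × 0.35 × 2.1×10⁻⁴ = 0.059535 m
1.7×10⁻⁴ × 0.22 × 1400 = 0.05236 m
Δh = 0.03135 + 0.17342 + 0.031175 + 0.059535 + 0.05236 = 0.34784 m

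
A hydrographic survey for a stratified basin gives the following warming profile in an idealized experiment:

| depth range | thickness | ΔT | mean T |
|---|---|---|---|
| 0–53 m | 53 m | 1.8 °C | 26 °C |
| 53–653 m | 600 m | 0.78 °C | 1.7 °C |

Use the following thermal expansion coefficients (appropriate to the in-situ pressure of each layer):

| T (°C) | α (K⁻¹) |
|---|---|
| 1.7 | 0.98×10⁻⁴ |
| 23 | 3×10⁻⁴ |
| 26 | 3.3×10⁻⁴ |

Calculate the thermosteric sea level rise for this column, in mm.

Δh = 77.3 mm

Layer 1 at 26 °C → α = 3.3×10⁻⁴ K⁻¹
Layer 2 at 1.7 °C → α = 0.98×10⁻⁴ K⁻¹
1.8 × 3.3×10⁻⁴ × 53 = 0.031482 m
Layer 2: 600 × 0.78 × 0.98×10⁻⁴ = 0.045864 m
Δh = 0.031482 + 0.045864 = 0.077346 m ≈ 77.3 mm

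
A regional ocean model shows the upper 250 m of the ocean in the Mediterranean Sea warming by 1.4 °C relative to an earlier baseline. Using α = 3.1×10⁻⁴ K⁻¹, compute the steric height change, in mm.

Δh = αΔT·H = 3.1×10⁻⁴ × 1.4 × 250 = 0.10850 m

Δh ≈ 109 mm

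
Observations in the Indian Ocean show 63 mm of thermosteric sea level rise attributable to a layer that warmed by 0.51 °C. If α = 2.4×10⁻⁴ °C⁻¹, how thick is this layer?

H = Δh/(αΔT) = 0.063 / (2.4×10⁻⁴ × 0.51) ≈ 514.7 m

515 m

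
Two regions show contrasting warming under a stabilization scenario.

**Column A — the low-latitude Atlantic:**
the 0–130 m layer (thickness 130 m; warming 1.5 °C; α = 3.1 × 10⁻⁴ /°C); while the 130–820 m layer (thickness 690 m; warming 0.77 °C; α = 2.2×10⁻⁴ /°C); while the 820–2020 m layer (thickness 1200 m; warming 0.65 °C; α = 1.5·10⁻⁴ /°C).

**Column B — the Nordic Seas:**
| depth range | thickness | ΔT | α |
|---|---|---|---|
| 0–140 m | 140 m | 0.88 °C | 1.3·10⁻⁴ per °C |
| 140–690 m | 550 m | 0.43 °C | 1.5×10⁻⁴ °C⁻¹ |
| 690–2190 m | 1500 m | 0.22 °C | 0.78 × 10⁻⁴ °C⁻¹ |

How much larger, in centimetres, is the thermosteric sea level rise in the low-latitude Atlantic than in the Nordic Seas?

A Layer 1: 1.5 × 3.1×10⁻⁴ × 130 = 0.06045 m
A 130–820 m: 0.77 × 690 × 2.2×10⁻⁴ = 0.116886 m
A 1200 × 0.65 × 1.5×10⁻⁴ = 0.11700 m
A total: 0.294336 m
B Layer 1: 140 × 0.88 × 1.3×10⁻⁴ = 0.016016 m
B 140–690 m: 0.43 × 1.5×10⁻⁴ × 550 = 0.035475 m
B 1500 × 0.78×10⁻⁴ × 0.22 = 0.02574 m
B total: 0.077231 m
Difference: 0.294336 − 0.077231 = 0.217105 m

22 cm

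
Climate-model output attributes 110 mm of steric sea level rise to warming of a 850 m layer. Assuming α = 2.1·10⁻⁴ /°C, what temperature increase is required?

ΔT ≈ 0.616 °C

ΔT = Δh/(αH) = 0.11 / (2.1×10⁻⁴ × 850) ≈ 0.6162 °C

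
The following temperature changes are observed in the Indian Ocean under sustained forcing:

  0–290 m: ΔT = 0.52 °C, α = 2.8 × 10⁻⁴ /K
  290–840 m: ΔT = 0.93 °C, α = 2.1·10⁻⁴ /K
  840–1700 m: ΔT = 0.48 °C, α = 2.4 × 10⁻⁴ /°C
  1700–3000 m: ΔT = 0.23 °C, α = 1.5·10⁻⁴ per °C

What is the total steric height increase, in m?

Layer 1: 0.52 × 2.8×10⁻⁴ × 290 = 0.042224 m
290–840 m: 0.93 × 2.1×10⁻⁴ × 550 = 0.107415 m
Layer 3: 2.4×10⁻⁴ × 0.48 × 860 = 0.099072 m
1700–3000 m: 1.5×10⁻⁴ × 1300 × 0.23 = 0.04485 m
Δh = 0.042224 + 0.107415 + 0.099072 + 0.04485 = 0.293561 m

0.294 m of thermosteric rise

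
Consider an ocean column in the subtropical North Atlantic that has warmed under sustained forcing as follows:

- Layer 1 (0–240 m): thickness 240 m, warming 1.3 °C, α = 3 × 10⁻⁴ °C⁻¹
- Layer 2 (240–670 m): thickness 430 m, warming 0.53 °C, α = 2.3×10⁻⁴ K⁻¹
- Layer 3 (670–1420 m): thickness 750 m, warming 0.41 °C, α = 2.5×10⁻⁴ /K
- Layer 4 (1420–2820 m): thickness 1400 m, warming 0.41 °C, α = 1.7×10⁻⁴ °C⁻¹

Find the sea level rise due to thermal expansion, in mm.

Layer 1: 3×10⁻⁴ × 240 × 1.3 = 0.09360 m
Layer 2: 2.3×10⁻⁴ × 0.53 × 430 = 0.052417 m
Layer 3: 750 × 0.41 × 2.5×10⁻⁴ = 0.076875 m
Layer 4: 1.7×10⁻⁴ × 1400 × 0.41 = 0.09758 m
Δh = 0.09360 + 0.052417 + 0.076875 + 0.09758 = 0.320472 m

320 mm of thermosteric rise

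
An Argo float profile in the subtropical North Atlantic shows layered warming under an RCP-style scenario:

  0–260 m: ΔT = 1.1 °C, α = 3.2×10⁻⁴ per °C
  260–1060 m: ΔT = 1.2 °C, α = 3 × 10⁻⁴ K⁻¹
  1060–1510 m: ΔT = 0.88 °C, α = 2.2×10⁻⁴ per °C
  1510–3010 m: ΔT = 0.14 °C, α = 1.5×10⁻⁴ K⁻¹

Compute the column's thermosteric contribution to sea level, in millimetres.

500 mm

Layer 1: 1.1 × 260 × 3.2×10⁻⁴ = 0.09152 m
260–1060 m: 1.2 × 800 × 3×10⁻⁴ = 0.28800 m
Layer 3: 0.88 × 2.2×10⁻⁴ × 450 = 0.08712 m
1510–3010 m: 1500 × 0.14 × 1.5×10⁻⁴ = 0.03150 m
Δh = 0.09152 + 0.28800 + 0.08712 + 0.03150 = 0.49814 m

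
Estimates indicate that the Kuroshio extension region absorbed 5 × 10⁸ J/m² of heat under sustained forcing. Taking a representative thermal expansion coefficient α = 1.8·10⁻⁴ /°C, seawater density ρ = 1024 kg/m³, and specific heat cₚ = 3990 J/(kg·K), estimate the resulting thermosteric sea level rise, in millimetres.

Δh = αQ/(ρcₚ) = 1.8×10⁻⁴ × 5×10⁸ / (1024 × 3990) ≈ 0.022028 m

22 mm of thermosteric rise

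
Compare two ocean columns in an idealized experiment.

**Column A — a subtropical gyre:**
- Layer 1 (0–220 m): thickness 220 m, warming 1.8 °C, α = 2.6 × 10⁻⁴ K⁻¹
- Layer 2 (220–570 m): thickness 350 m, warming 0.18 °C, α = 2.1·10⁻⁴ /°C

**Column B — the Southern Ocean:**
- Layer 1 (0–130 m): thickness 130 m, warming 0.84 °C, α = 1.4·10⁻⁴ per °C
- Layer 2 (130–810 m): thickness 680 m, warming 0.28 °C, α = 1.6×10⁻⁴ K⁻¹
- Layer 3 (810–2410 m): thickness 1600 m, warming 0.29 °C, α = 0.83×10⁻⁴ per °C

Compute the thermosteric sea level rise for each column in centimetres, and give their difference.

A: 11.6 cm; B: 8.43 cm; difference 3.19 cm

A 0–220 m: 220 × 2.6×10⁻⁴ × 1.8 = 0.10296 m
A 220–570 m: 2.1×10⁻⁴ × 350 × 0.18 = 0.01323 m
A total: 0.11619 m
B 130 × 1.4×10⁻⁴ × 0.84 = 0.015288 m
B Layer 2: 680 × 1.6×10⁻⁴ × 0.28 = 0.030464 m
B 810–2410 m: 1600 × 0.83×10⁻⁴ × 0.29 = 0.038512 m
B total: 0.084264 m
Difference: 0.11619 − 0.084264 = 0.031926 m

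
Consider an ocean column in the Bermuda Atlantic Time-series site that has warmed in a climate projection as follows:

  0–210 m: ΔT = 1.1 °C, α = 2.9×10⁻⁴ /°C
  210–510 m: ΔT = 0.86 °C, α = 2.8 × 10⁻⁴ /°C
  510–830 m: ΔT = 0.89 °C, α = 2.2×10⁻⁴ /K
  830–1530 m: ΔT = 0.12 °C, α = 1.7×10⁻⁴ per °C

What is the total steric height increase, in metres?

Δh = 0.216 m

0–210 m: 1.1 × 2.9×10⁻⁴ × 210 = 0.06699 m
210–510 m: 300 × 0.86 × 2.8×10⁻⁴ = 0.07224 m
510–830 m: 320 × 0.89 × 2.2×10⁻⁴ = 0.062656 m
0.12 × 1.7×10⁻⁴ × 700 = 0.01428 m
Δh = 0.06699 + 0.07224 + 0.062656 + 0.01428 = 0.216166 m ≈ 0.216 m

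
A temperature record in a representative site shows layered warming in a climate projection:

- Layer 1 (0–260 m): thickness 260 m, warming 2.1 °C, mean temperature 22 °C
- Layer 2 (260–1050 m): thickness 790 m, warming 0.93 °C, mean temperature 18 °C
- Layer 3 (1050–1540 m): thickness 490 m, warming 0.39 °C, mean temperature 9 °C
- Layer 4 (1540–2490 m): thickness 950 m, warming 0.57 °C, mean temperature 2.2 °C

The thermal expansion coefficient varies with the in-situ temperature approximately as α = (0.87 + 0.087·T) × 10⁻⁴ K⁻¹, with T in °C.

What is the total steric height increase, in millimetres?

420 mm of thermosteric rise

Layer 1: α = (0.87 + 0.087×22)×10⁻⁴ = 2.784×10⁻⁴ K⁻¹
Layer 2: α = (0.87 + 0.087×18)×10⁻⁴ = 2.436×10⁻⁴ K⁻¹
Layer 3: α = (0.87 + 0.087×9)×10⁻⁴ = 1.653×10⁻⁴ K⁻¹
Layer 4: α = (0.87 + 0.087×2.2)×10⁻⁴ = 1.0614×10⁻⁴ K⁻¹
0–260 m: 2.784×10⁻⁴ × 260 × 2.1 = 0.1520064 m
260–1050 m: 0.93 × 2.436×10⁻⁴ × 790 = 0.17897292 m
Layer 3: 0.39 × 490 × 1.653×10⁻⁴ = 0.03158883 m
950 × 0.57 × 1.0614×10⁻⁴ = 0.05747481 m
Δh = 0.1520064 + 0.17897292 + 0.03158883 + 0.05747481 = 0.42004296 m ≈ 420 mm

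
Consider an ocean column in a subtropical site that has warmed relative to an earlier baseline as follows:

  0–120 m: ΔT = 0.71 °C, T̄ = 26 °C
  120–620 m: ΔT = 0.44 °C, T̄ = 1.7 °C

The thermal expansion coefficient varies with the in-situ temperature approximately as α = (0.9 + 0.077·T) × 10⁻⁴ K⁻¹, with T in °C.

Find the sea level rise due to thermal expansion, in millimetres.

Layer 1: α = (0.9 + 0.077×26)×10⁻⁴ = 2.902×10⁻⁴ K⁻¹
Layer 2: α = (0.9 + 0.077×1.7)×10⁻⁴ = 1.0309×10⁻⁴ K⁻¹
Layer 1: 120 × 2.902×10⁻⁴ × 0.71 = 0.02472504 m
0.44 × 1.0309×10⁻⁴ × 500 = 0.0226798 m
Δh = 0.02472504 + 0.0226798 = 0.04740484 m

about 47.4 mm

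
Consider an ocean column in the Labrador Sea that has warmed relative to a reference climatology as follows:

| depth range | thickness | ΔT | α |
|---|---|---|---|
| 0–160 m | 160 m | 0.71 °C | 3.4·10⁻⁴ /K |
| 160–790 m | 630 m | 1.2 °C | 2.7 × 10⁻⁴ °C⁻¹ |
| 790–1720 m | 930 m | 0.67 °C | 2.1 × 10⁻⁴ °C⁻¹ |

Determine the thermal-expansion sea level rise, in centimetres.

0–160 m: 3.4×10⁻⁴ × 0.71 × 160 = 0.038624 m
Layer 2: 630 × 2.7×10⁻⁴ × 1.2 = 0.20412 m
Layer 3: 2.1×10⁻⁴ × 930 × 0.67 = 0.130851 m
Δh = 0.038624 + 0.20412 + 0.130851 = 0.373595 m

37.4 cm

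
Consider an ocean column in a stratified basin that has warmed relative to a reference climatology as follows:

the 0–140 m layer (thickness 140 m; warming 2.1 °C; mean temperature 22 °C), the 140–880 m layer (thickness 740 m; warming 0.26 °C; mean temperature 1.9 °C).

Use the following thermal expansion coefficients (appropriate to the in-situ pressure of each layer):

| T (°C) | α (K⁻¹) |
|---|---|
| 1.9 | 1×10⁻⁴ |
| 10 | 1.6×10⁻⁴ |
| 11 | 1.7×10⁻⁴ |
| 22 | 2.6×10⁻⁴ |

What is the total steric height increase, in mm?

about 95.7 mm

Layer 1 at 22 °C → α = 2.6×10⁻⁴ K⁻¹
Layer 2 at 1.9 °C → α = 1×10⁻⁴ K⁻¹
0–140 m: 2.6×10⁻⁴ × 2.1 × 140 = 0.07644 m
140–880 m: 1×10⁻⁴ × 0.26 × 740 = 0.01924 m
Δh = 0.07644 + 0.01924 = 0.09568 m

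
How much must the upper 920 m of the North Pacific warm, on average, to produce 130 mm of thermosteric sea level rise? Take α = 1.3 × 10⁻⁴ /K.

ΔT ≈ 1.09 K

ΔT = Δh/(αH) = 0.13 / (1.3×10⁻⁴ × 920) ≈ 1.087 K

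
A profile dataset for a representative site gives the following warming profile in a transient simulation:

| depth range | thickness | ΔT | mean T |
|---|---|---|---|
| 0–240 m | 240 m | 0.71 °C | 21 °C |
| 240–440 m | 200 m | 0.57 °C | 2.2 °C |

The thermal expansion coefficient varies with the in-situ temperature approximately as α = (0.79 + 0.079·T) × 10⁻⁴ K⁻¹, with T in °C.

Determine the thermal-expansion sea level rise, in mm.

52.7 mm of thermosteric rise

Layer 1: α = (0.79 + 0.079×21)×10⁻⁴ = 2.449×10⁻⁴ K⁻¹
Layer 2: α = (0.79 + 0.079×2.2)×10⁻⁴ = 0.9638×10⁻⁴ K⁻¹
Layer 1: 0.71 × 240 × 2.449×10⁻⁴ = 0.04173096 m
Layer 2: 200 × 0.57 × 0.9638×10⁻⁴ = 0.01098732 m
Δh = 0.04173096 + 0.01098732 = 0.05271828 m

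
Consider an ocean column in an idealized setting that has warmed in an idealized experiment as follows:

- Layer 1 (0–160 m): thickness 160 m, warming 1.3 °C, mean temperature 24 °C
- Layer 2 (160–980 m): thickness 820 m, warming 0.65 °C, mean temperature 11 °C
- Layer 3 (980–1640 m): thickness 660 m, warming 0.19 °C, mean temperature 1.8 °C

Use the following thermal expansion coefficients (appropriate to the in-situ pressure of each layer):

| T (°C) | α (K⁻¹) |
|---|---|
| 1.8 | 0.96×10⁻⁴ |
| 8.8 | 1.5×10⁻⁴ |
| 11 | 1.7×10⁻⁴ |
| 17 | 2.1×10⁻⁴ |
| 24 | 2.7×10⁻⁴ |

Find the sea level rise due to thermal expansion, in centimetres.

Δh = 15.9 cm

Layer 1 at 24 °C → α = 2.7×10⁻⁴ K⁻¹
Layer 2 at 11 °C → α = 1.7×10⁻⁴ K⁻¹
Layer 3 at 1.8 °C → α = 0.96×10⁻⁴ K⁻¹
0–160 m: 2.7×10⁻⁴ × 1.3 × 160 = 0.05616 m
Layer 2: 0.65 × 1.7×10⁻⁴ × 820 = 0.09061 m
Layer 3: 0.19 × 660 × 0.96×10⁻⁴ = 0.0120384 m
Δh = 0.05616 + 0.09061 + 0.0120384 = 0.1588084 m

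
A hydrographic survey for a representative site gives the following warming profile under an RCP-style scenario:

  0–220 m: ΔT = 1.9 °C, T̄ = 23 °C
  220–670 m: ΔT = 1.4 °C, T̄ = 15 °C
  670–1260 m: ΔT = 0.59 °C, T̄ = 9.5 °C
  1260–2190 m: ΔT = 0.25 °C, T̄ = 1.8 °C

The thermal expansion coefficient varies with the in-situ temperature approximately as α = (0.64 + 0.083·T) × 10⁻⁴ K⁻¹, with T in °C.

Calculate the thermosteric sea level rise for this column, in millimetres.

Layer 1: α = (0.64 + 0.083×23)×10⁻⁴ = 2.549×10⁻⁴ K⁻¹
Layer 2: α = (0.64 + 0.083×15)×10⁻⁴ = 1.885×10⁻⁴ K⁻¹
Layer 3: α = (0.64 + 0.083×9.5)×10⁻⁴ = 1.4285×10⁻⁴ K⁻¹
Layer 4: α = (0.64 + 0.083×1.8)×10⁻⁴ = 0.7894×10⁻⁴ K⁻¹
Layer 1: 2.549×10⁻⁴ × 220 × 1.9 = 0.1065482 m
Layer 2: 1.4 × 1.885×10⁻⁴ × 450 = 0.118755 m
1.4285×10⁻⁴ × 590 × 0.59 = 0.049726085 m
1260–2190 m: 0.7894×10⁻⁴ × 930 × 0.25 = 0.01835355 m
Δh = 0.1065482 + 0.118755 + 0.049726085 + 0.01835355 = 0.293382835 m

Δh = 293 mm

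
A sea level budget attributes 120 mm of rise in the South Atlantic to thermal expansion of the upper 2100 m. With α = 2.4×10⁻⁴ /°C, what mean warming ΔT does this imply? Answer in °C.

ΔT = Δh/(αH) = 0.12 / (2.4×10⁻⁴ × 2100) ≈ 0.2381 °C

about 0.24 °C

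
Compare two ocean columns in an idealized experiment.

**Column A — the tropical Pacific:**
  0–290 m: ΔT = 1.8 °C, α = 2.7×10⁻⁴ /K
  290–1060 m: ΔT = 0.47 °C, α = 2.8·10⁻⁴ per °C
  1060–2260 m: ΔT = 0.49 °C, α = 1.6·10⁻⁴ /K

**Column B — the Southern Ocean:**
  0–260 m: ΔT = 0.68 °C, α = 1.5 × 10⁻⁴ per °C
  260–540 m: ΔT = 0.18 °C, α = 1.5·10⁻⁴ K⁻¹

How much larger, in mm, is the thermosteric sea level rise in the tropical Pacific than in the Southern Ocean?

A 290 × 1.8 × 2.7×10⁻⁴ = 0.14094 m
A 290–1060 m: 2.8×10⁻⁴ × 770 × 0.47 = 0.101332 m
A 1060–2260 m: 1.6×10⁻⁴ × 1200 × 0.49 = 0.09408 m
A total: 0.336352 m
B Layer 1: 260 × 1.5×10⁻⁴ × 0.68 = 0.02652 m
B 260–540 m: 1.5×10⁻⁴ × 0.18 × 280 = 0.00756 m
B total: 0.03408 m
Difference: 0.336352 − 0.03408 = 0.302272 m

302 mm larger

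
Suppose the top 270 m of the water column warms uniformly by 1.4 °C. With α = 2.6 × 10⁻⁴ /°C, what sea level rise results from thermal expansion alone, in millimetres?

Δh = αΔT·H = 2.6×10⁻⁴ × 1.4 × 270 = 0.09828 m

Δh = 98.3 mm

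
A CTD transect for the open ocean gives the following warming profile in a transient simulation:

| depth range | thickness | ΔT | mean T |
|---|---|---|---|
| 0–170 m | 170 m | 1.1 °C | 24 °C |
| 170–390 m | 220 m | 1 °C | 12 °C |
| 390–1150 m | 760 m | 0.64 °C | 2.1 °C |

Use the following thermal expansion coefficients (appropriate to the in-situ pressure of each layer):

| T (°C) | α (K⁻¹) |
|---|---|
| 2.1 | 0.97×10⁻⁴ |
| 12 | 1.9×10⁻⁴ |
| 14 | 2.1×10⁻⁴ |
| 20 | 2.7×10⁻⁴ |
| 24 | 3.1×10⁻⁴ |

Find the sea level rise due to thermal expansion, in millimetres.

147 mm of thermosteric rise

Layer 1 at 24 °C → α = 3.1×10⁻⁴ K⁻¹
Layer 2 at 12 °C → α = 1.9×10⁻⁴ K⁻¹
Layer 3 at 2.1 °C → α = 0.97×10⁻⁴ K⁻¹
0–170 m: 1.1 × 170 × 3.1×10⁻⁴ = 0.05797 m
Layer 2: 220 × 1.9×10⁻⁴ × 1 = 0.04180 m
0.97×10⁻⁴ × 760 × 0.64 = 0.0471808 m
Δh = 0.05797 + 0.04180 + 0.0471808 = 0.1469508 m ≈ 147 mm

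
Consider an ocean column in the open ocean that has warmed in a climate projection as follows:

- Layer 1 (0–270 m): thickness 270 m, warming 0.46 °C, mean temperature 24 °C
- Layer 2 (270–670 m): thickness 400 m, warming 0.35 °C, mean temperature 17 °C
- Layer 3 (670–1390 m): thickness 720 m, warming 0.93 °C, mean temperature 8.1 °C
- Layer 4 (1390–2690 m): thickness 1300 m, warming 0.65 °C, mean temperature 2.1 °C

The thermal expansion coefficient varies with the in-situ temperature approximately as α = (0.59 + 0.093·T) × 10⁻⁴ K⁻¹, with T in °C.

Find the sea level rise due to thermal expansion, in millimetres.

Layer 1: α = (0.59 + 0.093×24)×10⁻⁴ = 2.822×10⁻⁴ K⁻¹
Layer 2: α = (0.59 + 0.093×17)×10⁻⁴ = 2.171×10⁻⁴ K⁻¹
Layer 3: α = (0.59 + 0.093×8.1)×10⁻⁴ = 1.3433×10⁻⁴ K⁻¹
Layer 4: α = (0.59 + 0.093×2.1)×10⁻⁴ = 0.7853×10⁻⁴ K⁻¹
Layer 1: 0.46 × 270 × 2.822×10⁻⁴ = 0.03504924 m
270–670 m: 400 × 2.171×10⁻⁴ × 0.35 = 0.030394 m
Layer 3: 1.3433×10⁻⁴ × 720 × 0.93 = 0.089947368 m
1390–2690 m: 0.7853×10⁻⁴ × 1300 × 0.65 = 0.06635785 m
Δh = 0.03504924 + 0.030394 + 0.089947368 + 0.06635785 = 0.221748458 m

Δh ≈ 222 mm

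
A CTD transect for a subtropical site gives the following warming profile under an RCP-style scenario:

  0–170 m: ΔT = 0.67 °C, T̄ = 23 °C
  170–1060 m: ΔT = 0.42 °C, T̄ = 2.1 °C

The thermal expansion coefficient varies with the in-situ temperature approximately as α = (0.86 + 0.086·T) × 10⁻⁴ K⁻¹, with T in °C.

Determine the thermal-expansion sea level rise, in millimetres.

Δh ≈ 71.2 mm

Layer 1: α = (0.86 + 0.086×23)×10⁻⁴ = 2.838×10⁻⁴ K⁻¹
Layer 2: α = (0.86 + 0.086×2.1)×10⁻⁴ = 1.0406×10⁻⁴ K⁻¹
0–170 m: 170 × 2.838×10⁻⁴ × 0.67 = 0.03232482 m
Layer 2: 0.42 × 1.0406×10⁻⁴ × 890 = 0.038897628 m
Δh = 0.03232482 + 0.038897628 = 0.071222448 m ≈ 71.2 mm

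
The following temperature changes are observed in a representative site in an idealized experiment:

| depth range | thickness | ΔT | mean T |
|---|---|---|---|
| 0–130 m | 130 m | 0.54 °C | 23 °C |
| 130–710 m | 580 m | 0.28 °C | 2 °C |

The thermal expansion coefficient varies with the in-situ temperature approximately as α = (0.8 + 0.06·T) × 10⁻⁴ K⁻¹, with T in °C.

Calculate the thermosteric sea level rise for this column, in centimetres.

3.0 cm

Layer 1: α = (0.8 + 0.06×23)×10⁻⁴ = 2.18×10⁻⁴ K⁻¹
Layer 2: α = (0.8 + 0.06×2)×10⁻⁴ = 0.92×10⁻⁴ K⁻¹
0–130 m: 2.18×10⁻⁴ × 0.54 × 130 = 0.0153036 m
0.92×10⁻⁴ × 0.28 × 580 = 0.0149408 m
Δh = 0.0153036 + 0.0149408 = 0.0302444 m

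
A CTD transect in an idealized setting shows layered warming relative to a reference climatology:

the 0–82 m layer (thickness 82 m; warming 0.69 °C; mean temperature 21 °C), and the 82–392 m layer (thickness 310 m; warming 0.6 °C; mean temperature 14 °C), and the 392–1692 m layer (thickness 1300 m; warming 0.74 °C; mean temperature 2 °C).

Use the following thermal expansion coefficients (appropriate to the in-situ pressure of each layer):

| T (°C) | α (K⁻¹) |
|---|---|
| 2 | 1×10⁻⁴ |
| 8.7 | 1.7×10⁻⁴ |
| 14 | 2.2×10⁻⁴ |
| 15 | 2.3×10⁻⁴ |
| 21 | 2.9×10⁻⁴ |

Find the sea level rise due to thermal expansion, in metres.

Layer 1 at 21 °C → α = 2.9×10⁻⁴ K⁻¹
Layer 2 at 14 °C → α = 2.2×10⁻⁴ K⁻¹
Layer 3 at 2 °C → α = 1×10⁻⁴ K⁻¹
2.9×10⁻⁴ × 0.69 × 82 = 0.0164082 m
310 × 0.6 × 2.2×10⁻⁴ = 0.04092 m
1×10⁻⁴ × 1300 × 0.74 = 0.09620 m
Δh = 0.0164082 + 0.04092 + 0.09620 = 0.1535282 m

0.154 m of thermosteric rise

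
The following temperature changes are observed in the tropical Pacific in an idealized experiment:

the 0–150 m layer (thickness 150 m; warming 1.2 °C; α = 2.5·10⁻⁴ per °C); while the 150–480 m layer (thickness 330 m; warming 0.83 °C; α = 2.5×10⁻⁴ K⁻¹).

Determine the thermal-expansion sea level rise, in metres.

Δh = 0.113 m

150 × 1.2 × 2.5×10⁻⁴ = 0.04500 m
150–480 m: 330 × 2.5×10⁻⁴ × 0.83 = 0.068475 m
Δh = 0.04500 + 0.068475 = 0.113475 m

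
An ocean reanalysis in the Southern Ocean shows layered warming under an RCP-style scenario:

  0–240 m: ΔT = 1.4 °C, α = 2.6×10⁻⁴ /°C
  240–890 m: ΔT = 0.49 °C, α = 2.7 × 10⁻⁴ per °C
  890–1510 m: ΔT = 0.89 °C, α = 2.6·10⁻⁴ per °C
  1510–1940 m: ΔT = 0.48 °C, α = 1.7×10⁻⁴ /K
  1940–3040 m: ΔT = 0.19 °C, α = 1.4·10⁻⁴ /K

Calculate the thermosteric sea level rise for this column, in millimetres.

381 mm

0–240 m: 1.4 × 2.6×10⁻⁴ × 240 = 0.08736 m
0.49 × 2.7×10⁻⁴ × 650 = 0.085995 m
890–1510 m: 620 × 0.89 × 2.6×10⁻⁴ = 0.143468 m
1510–1940 m: 430 × 1.7×10⁻⁴ × 0.48 = 0.035088 m
Layer 5: 1.4×10⁻⁴ × 1100 × 0.19 = 0.02926 m
Δh = 0.08736 + 0.085995 + 0.143468 + 0.035088 + 0.02926 = 0.381171 m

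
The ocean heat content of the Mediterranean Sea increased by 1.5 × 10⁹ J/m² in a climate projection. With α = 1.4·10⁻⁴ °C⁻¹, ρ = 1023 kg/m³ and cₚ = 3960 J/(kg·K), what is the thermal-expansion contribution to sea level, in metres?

Δh = αQ/(ρcₚ) = 1.4×10⁻⁴ × 1.5×10⁹ / (1023 × 3960) ≈ 0.051838 m

Δh = 0.052 m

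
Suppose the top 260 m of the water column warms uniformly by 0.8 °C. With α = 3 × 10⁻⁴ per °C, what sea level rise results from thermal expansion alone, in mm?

about 62 mm

Δh = αΔT·H = 3×10⁻⁴ × 0.8 × 260 = 0.06240 m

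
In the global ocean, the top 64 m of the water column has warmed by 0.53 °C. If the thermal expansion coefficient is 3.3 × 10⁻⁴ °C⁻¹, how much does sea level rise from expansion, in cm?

Δh = αΔT·H = 3.3×10⁻⁴ × 0.53 × 64 = 0.0111936 m

1.1 cm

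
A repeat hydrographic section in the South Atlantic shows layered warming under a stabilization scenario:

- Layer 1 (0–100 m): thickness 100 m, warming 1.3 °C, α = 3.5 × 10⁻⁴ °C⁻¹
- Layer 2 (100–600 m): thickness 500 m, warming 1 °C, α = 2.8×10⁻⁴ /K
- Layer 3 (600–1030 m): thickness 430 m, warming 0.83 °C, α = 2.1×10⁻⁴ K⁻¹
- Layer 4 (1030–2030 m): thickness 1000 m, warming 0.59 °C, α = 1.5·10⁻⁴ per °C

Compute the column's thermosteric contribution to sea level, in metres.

Δh ≈ 0.349 m

0–100 m: 100 × 3.5×10⁻⁴ × 1.3 = 0.04550 m
2.8×10⁻⁴ × 1 × 500 = 0.14000 m
2.1×10⁻⁴ × 0.83 × 430 = 0.074949 m
1030–2030 m: 1.5×10⁻⁴ × 1000 × 0.59 = 0.08850 m
Δh = 0.04550 + 0.14000 + 0.074949 + 0.08850 = 0.348949 m ≈ 0.349 m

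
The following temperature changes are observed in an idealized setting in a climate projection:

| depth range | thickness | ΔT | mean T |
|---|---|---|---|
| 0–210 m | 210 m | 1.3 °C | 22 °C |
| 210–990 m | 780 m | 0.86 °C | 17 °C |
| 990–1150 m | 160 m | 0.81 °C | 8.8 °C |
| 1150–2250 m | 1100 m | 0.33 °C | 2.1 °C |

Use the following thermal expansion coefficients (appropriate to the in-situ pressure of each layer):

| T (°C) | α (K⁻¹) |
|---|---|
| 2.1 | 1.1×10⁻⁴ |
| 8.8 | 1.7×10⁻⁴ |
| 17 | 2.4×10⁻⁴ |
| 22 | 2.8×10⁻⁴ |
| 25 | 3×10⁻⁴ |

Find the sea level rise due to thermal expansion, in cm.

Δh ≈ 30 cm

Layer 1 at 22 °C → α = 2.8×10⁻⁴ K⁻¹
Layer 2 at 17 °C → α = 2.4×10⁻⁴ K⁻¹
Layer 3 at 8.8 °C → α = 1.7×10⁻⁴ K⁻¹
Layer 4 at 2.1 °C → α = 1.1×10⁻⁴ K⁻¹
Layer 1: 2.8×10⁻⁴ × 1.3 × 210 = 0.07644 m
210–990 m: 2.4×10⁻⁴ × 0.86 × 780 = 0.160992 m
160 × 0.81 × 1.7×10⁻⁴ = 0.022032 m
Layer 4: 1100 × 1.1×10⁻⁴ × 0.33 = 0.03993 m
Δh = 0.07644 + 0.160992 + 0.022032 + 0.03993 = 0.299394 m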